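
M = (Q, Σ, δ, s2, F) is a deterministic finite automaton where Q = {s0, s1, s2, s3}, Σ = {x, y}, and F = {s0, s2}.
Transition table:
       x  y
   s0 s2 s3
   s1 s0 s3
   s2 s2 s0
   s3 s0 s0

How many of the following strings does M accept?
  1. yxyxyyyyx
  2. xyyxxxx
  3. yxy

yxyxyyyyx: accepted
xyyxxxx: accepted
yxy: accepted

3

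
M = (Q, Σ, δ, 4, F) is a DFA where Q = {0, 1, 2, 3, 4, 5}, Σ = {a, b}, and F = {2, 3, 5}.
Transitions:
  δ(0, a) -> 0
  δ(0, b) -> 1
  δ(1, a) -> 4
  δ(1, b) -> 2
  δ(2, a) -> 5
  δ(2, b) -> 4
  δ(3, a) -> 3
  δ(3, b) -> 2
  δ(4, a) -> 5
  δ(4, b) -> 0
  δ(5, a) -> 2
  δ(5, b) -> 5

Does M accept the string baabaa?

accepted

4 --b--> 0
0 --a--> 0
0 --a--> 0
0 --b--> 1
1 --a--> 4
4 --a--> 5
End in state 5, which is an accepting state.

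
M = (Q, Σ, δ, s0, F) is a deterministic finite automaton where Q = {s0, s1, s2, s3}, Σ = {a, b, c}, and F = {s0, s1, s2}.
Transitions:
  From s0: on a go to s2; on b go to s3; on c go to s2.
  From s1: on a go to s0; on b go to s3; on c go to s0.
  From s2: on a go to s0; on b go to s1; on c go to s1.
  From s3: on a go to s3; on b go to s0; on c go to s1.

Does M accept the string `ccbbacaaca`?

s0 --c--> s2
s2 --c--> s1
s1 --b--> s3
s3 --b--> s0
s0 --a--> s2
s2 --c--> s1
s1 --a--> s0
s0 --a--> s2
s2 --c--> s1
s1 --a--> s0
End in state s0, which is an accepting state.

accepted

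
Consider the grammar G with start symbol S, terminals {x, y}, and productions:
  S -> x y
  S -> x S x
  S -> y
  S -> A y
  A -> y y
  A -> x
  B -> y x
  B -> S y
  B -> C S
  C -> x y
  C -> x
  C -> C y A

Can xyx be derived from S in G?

S ⇒ xSx ⇒ xyx

yes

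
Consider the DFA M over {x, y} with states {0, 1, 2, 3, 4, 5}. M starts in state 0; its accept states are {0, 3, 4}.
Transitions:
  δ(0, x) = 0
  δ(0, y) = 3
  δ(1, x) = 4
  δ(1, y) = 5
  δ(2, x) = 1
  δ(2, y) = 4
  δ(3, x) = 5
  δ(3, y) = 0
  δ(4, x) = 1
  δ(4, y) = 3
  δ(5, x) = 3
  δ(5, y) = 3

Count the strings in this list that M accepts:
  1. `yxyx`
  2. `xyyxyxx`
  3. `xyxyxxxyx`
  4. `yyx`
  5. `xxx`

3

`yxyx`: rejected
`xyyxyxx`: accepted
`xyxyxxxyx`: rejected
`yyx`: accepted
`xxx`: accepted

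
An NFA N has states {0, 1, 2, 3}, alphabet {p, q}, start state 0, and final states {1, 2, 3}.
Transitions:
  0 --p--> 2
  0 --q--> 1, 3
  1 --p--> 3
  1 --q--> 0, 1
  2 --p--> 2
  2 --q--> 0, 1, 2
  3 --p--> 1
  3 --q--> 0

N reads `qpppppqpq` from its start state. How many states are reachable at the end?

Start: {0}
read q: {1, 3}
read p: {1, 3}
read p: {1, 3}
read p: {1, 3}
read p: {1, 3}
read p: {1, 3}
read q: {0, 1}
read p: {2, 3}
read q: {0, 1, 2}
Final reachable set {0, 1, 2} has 3 states.

3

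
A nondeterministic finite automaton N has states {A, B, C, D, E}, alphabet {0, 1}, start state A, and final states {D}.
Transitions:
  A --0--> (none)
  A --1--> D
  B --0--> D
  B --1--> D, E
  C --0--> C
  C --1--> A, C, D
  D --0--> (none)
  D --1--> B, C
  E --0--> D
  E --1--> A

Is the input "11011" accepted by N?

Start: {A}
read 1: {D}
read 1: {B, C}
read 0: {C, D}
read 1: {A, B, C, D}
read 1: {A, B, C, D, E}
Reachable ∩ accepting = {D} — nonempty.

accepted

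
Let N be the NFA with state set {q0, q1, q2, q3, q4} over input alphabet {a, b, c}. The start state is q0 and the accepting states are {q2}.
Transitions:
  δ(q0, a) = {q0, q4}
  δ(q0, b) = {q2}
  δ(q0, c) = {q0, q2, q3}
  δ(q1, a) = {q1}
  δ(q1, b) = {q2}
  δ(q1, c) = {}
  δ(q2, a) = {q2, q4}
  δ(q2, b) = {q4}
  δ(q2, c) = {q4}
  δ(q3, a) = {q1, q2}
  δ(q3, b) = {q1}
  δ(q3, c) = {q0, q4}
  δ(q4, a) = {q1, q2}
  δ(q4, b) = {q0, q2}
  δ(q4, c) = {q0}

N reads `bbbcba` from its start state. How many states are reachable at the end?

4

Start: {q0}
read b: {q2}
read b: {q4}
read b: {q0, q2}
read c: {q0, q2, q3, q4}
read b: {q0, q1, q2, q4}
read a: {q0, q1, q2, q4}
Final reachable set {q0, q1, q2, q4} has 4 states.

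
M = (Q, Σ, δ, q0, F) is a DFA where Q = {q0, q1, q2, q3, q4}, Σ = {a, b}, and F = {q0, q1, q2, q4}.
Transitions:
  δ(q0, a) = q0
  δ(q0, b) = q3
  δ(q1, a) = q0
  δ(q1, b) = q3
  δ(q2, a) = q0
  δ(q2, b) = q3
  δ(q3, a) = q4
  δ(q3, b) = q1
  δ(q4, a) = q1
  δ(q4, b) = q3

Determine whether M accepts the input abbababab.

rejected

q0 --a--> q0
q0 --b--> q3
q3 --b--> q1
q1 --a--> q0
q0 --b--> q3
q3 --a--> q4
q4 --b--> q3
q3 --a--> q4
q4 --b--> q3
End in state q3, which is not an accepting state.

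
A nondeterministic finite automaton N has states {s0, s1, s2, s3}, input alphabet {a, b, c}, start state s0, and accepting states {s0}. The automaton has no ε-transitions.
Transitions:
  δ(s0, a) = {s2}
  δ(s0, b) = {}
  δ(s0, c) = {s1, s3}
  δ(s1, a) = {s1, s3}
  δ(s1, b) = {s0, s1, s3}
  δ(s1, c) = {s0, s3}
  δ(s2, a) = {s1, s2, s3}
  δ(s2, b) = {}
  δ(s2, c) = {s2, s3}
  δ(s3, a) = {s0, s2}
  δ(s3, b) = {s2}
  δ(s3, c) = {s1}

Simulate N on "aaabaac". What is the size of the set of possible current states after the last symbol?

4

Start: {s0}
read a: {s2}
read a: {s1, s2, s3}
read a: {s0, s1, s2, s3}
read b: {s0, s1, s2, s3}
read a: {s0, s1, s2, s3}
read a: {s0, s1, s2, s3}
read c: {s0, s1, s2, s3}
Final reachable set {s0, s1, s2, s3} has 4 states.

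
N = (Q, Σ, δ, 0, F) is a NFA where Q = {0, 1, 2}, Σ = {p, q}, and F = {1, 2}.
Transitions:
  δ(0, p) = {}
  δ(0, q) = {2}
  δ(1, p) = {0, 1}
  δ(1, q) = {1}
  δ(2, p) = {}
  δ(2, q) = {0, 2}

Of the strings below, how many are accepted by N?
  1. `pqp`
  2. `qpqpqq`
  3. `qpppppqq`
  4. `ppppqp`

`pqp`: rejected
`qpqpqq`: rejected
`qpppppqq`: rejected
`ppppqp`: rejected

0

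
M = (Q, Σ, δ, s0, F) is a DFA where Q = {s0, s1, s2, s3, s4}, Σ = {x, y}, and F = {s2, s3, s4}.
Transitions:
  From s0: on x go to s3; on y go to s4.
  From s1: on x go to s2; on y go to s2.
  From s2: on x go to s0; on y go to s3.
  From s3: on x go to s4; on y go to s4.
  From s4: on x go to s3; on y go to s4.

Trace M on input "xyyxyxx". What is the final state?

s4

s0 --x--> s3
s3 --y--> s4
s4 --y--> s4
s4 --x--> s3
s3 --y--> s4
s4 --x--> s3
s3 --x--> s4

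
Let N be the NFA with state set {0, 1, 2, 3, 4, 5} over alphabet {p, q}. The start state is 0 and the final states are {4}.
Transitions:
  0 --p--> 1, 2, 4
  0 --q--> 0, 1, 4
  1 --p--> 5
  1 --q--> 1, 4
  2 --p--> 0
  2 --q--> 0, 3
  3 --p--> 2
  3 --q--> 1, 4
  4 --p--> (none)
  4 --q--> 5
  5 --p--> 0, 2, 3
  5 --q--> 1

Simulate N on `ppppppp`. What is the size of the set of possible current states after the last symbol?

Start: {0}
read p: {1, 2, 4}
read p: {0, 5}
read p: {0, 1, 2, 3, 4}
read p: {0, 1, 2, 4, 5}
read p: {0, 1, 2, 3, 4, 5}
read p: {0, 1, 2, 3, 4, 5}
read p: {0, 1, 2, 3, 4, 5}
Final reachable set {0, 1, 2, 3, 4, 5} has 6 states.

6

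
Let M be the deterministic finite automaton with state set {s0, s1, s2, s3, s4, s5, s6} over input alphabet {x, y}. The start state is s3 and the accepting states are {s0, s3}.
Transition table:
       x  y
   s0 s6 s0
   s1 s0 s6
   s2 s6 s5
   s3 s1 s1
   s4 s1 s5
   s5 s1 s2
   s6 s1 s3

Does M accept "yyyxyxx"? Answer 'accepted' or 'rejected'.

accepted

s3 --y--> s1
s1 --y--> s6
s6 --y--> s3
s3 --x--> s1
s1 --y--> s6
s6 --x--> s1
s1 --x--> s0
End in state s0, which is an accepting state.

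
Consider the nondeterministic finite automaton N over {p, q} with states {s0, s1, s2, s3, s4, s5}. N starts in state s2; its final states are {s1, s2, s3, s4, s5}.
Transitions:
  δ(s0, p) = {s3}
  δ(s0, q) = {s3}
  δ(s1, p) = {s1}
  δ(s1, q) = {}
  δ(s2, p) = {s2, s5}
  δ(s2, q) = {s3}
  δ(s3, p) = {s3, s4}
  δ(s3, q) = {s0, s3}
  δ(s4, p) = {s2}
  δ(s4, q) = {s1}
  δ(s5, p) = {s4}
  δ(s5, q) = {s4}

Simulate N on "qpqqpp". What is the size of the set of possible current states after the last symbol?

Start: {s2}
read q: {s3}
read p: {s3, s4}
read q: {s0, s1, s3}
read q: {s0, s3}
read p: {s3, s4}
read p: {s2, s3, s4}
Final reachable set {s2, s3, s4} has 3 states.

3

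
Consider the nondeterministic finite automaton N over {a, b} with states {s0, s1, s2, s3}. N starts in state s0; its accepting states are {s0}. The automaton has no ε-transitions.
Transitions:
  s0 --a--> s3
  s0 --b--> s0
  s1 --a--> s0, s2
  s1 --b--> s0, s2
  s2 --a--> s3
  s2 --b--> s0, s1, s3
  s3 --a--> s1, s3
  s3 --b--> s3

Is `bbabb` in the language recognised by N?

rejected

Start: {s0}
read b: {s0}
read b: {s0}
read a: {s3}
read b: {s3}
read b: {s3}
Reachable ∩ accepting = {} — empty.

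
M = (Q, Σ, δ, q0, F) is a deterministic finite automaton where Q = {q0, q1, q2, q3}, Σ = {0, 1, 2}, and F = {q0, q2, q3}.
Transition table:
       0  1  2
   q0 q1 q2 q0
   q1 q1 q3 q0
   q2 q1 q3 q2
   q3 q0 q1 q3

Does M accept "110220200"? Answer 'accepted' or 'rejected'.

rejected

q0 --1--> q2
q2 --1--> q3
q3 --0--> q0
q0 --2--> q0
q0 --2--> q0
q0 --0--> q1
q1 --2--> q0
q0 --0--> q1
q1 --0--> q1
End in state q1, which is not an accepting state.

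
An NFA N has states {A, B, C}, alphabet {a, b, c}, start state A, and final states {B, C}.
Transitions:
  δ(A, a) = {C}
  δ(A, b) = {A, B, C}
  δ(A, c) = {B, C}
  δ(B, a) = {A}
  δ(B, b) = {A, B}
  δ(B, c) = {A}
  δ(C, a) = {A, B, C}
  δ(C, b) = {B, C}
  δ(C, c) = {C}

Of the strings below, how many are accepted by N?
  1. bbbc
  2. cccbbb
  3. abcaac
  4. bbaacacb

bbbc: accepted
cccbbb: accepted
abcaac: accepted
bbaacacb: accepted

4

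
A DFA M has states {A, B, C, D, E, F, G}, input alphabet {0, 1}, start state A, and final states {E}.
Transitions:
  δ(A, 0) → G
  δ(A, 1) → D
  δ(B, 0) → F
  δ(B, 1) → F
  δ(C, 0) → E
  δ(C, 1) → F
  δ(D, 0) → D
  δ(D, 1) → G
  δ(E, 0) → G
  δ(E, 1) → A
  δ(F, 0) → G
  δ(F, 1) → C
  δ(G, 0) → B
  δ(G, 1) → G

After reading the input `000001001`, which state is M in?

A --0--> G
G --0--> B
B --0--> F
F --0--> G
G --0--> B
B --1--> F
F --0--> G
G --0--> B
B --1--> F

F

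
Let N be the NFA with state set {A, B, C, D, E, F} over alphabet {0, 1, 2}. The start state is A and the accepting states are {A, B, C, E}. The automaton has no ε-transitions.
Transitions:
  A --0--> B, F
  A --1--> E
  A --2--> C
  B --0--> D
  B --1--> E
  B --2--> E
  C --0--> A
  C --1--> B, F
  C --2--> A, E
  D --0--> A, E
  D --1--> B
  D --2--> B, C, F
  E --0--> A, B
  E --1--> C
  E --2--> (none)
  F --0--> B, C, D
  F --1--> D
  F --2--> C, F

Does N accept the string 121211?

rejected

Start: {A}
read 1: {E}
read 2: {}
The reachable set is empty and stays empty for the remaining 4 symbols.
Reachable ∩ accepting = {} — empty.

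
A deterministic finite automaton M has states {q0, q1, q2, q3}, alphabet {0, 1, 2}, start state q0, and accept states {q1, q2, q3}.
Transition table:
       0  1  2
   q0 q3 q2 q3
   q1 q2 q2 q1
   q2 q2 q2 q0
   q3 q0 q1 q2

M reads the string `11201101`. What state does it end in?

q2

q0 --1--> q2
q2 --1--> q2
q2 --2--> q0
q0 --0--> q3
q3 --1--> q1
q1 --1--> q2
q2 --0--> q2
q2 --1--> q2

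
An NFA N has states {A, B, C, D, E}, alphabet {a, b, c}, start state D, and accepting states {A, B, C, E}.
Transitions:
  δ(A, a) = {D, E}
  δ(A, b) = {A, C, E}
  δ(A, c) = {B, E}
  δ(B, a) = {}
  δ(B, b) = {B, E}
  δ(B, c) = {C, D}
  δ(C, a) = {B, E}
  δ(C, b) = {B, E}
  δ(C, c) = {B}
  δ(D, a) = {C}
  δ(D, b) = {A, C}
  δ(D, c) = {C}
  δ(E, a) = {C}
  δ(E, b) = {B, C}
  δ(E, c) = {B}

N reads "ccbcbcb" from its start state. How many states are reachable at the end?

Start: {D}
read c: {C}
read c: {B}
read b: {B, E}
read c: {B, C, D}
read b: {A, B, C, E}
read c: {B, C, D, E}
read b: {A, B, C, E}
Final reachable set {A, B, C, E} has 4 states.

4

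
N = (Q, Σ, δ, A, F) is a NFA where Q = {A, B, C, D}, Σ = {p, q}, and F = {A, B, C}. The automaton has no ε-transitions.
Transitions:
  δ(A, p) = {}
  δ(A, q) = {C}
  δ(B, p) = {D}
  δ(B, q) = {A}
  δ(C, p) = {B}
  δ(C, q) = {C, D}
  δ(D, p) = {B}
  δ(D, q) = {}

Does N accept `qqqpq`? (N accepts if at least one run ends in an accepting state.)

Start: {A}
read q: {C}
read q: {C, D}
read q: {C, D}
read p: {B}
read q: {A}
Reachable ∩ accepting = {A} — nonempty.

accepted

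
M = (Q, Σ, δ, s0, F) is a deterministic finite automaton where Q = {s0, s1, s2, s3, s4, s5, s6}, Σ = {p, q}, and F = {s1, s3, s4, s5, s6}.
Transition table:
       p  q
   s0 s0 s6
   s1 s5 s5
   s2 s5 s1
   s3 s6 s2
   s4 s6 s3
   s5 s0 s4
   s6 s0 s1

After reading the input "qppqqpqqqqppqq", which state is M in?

s1

s0 --q--> s6
s6 --p--> s0
s0 --p--> s0
s0 --q--> s6
s6 --q--> s1
s1 --p--> s5
s5 --q--> s4
s4 --q--> s3
s3 --q--> s2
s2 --q--> s1
s1 --p--> s5
s5 --p--> s0
s0 --q--> s6
s6 --q--> s1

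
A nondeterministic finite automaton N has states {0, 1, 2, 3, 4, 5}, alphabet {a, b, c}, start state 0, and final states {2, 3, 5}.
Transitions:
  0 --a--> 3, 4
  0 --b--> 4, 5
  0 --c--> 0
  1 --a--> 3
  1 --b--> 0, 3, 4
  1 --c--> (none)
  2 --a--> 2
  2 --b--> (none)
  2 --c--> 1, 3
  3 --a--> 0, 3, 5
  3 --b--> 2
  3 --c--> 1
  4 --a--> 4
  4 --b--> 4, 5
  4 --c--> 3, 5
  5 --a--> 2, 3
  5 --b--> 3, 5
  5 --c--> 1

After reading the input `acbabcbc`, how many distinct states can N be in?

4

Start: {0}
read a: {3, 4}
read c: {1, 3, 5}
read b: {0, 2, 3, 4, 5}
read a: {0, 2, 3, 4, 5}
read b: {2, 3, 4, 5}
read c: {1, 3, 5}
read b: {0, 2, 3, 4, 5}
read c: {0, 1, 3, 5}
Final reachable set {0, 1, 3, 5} has 4 states.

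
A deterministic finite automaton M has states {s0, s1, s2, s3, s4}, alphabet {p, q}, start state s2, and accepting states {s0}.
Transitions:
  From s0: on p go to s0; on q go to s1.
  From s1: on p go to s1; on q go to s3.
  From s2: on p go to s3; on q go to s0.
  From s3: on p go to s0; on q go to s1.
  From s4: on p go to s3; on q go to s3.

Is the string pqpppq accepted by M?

s2 --p--> s3
s3 --q--> s1
s1 --p--> s1
s1 --p--> s1
s1 --p--> s1
s1 --q--> s3
End in state s3, which is not an accepting state.

rejected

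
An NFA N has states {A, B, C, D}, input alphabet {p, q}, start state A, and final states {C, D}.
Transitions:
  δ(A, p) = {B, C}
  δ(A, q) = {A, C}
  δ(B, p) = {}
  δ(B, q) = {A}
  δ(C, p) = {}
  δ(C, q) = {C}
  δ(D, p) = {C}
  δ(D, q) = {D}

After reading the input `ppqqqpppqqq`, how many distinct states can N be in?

0

Start: {A}
read p: {B, C}
read p: {}
The reachable set is empty and stays empty for the remaining 9 symbols.
Final reachable set {} has 0 states.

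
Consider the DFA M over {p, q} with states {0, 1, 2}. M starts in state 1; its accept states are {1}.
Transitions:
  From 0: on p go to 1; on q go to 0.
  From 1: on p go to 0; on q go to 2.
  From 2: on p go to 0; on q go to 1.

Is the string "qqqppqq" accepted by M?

1 --q--> 2
2 --q--> 1
1 --q--> 2
2 --p--> 0
0 --p--> 1
1 --q--> 2
2 --q--> 1
End in state 1, which is an accepting state.

accepted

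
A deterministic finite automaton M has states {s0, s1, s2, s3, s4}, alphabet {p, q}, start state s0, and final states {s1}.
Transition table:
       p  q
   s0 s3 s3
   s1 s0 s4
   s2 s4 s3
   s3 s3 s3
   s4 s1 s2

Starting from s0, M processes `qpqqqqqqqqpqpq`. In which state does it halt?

s0 --q--> s3
s3 --p--> s3
s3 --q--> s3
s3 --q--> s3
s3 --q--> s3
s3 --q--> s3
s3 --q--> s3
s3 --q--> s3
s3 --q--> s3
s3 --q--> s3
s3 --p--> s3
s3 --q--> s3
s3 --p--> s3
s3 --q--> s3

s3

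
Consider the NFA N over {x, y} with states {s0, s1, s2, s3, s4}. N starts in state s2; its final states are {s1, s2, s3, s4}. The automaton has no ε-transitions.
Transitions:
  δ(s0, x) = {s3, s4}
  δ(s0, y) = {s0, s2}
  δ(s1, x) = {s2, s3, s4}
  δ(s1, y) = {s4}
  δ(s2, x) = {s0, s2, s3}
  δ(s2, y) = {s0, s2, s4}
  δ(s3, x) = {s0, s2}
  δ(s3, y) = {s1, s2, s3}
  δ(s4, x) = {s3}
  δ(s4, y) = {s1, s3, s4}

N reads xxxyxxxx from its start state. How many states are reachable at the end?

4

Start: {s2}
read x: {s0, s2, s3}
read x: {s0, s2, s3, s4}
read x: {s0, s2, s3, s4}
read y: {s0, s1, s2, s3, s4}
read x: {s0, s2, s3, s4}
read x: {s0, s2, s3, s4}
read x: {s0, s2, s3, s4}
read x: {s0, s2, s3, s4}
Final reachable set {s0, s2, s3, s4} has 4 states.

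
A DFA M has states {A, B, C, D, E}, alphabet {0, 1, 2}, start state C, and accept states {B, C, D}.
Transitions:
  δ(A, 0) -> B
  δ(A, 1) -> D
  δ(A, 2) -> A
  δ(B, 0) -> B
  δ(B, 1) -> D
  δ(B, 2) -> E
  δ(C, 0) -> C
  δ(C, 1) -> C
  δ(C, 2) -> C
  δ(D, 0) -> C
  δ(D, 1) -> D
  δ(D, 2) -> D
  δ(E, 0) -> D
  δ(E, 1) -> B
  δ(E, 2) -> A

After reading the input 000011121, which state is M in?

C --0--> C
C --0--> C
C --0--> C
C --0--> C
C --1--> C
C --1--> C
C --1--> C
C --2--> C
C --1--> C

C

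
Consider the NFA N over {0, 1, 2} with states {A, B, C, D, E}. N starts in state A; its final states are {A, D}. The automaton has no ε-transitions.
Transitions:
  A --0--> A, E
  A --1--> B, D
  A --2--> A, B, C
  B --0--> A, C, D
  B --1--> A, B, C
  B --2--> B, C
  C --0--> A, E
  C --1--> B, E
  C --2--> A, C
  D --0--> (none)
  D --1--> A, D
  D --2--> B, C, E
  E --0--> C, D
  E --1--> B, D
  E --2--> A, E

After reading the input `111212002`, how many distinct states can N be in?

4

Start: {A}
read 1: {B, D}
read 1: {A, B, C, D}
read 1: {A, B, C, D, E}
read 2: {A, B, C, E}
read 1: {A, B, C, D, E}
read 2: {A, B, C, E}
read 0: {A, C, D, E}
read 0: {A, C, D, E}
read 2: {A, B, C, E}
Final reachable set {A, B, C, E} has 4 states.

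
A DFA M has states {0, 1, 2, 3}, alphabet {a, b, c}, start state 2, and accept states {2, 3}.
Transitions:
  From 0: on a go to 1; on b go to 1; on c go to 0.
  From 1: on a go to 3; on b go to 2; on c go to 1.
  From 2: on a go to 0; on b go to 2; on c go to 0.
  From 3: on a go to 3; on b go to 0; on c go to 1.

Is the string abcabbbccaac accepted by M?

rejected

2 --a--> 0
0 --b--> 1
1 --c--> 1
1 --a--> 3
3 --b--> 0
0 --b--> 1
1 --b--> 2
2 --c--> 0
0 --c--> 0
0 --a--> 1
1 --a--> 3
3 --c--> 1
End in state 1, which is not an accepting state.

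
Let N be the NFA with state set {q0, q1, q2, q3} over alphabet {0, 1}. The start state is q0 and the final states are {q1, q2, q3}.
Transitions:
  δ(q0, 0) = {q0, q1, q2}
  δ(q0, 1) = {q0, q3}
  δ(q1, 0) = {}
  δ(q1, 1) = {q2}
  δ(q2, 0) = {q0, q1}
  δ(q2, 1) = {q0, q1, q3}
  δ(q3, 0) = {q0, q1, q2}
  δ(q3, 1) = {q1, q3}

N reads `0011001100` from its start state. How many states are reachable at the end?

3

Start: {q0}
read 0: {q0, q1, q2}
read 0: {q0, q1, q2}
read 1: {q0, q1, q2, q3}
read 1: {q0, q1, q2, q3}
read 0: {q0, q1, q2}
read 0: {q0, q1, q2}
read 1: {q0, q1, q2, q3}
read 1: {q0, q1, q2, q3}
read 0: {q0, q1, q2}
read 0: {q0, q1, q2}
Final reachable set {q0, q1, q2} has 3 states.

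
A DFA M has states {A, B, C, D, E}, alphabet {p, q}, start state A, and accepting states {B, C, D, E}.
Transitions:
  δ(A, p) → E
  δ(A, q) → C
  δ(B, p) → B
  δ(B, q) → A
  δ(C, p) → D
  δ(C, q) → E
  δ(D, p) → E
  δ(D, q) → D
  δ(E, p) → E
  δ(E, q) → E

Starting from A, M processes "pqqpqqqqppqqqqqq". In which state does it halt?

A --p--> E
E --q--> E
E --q--> E
E --p--> E
E --q--> E
E --q--> E
E --q--> E
E --q--> E
E --p--> E
E --p--> E
E --q--> E
E --q--> E
E --q--> E
E --q--> E
E --q--> E
E --q--> E

E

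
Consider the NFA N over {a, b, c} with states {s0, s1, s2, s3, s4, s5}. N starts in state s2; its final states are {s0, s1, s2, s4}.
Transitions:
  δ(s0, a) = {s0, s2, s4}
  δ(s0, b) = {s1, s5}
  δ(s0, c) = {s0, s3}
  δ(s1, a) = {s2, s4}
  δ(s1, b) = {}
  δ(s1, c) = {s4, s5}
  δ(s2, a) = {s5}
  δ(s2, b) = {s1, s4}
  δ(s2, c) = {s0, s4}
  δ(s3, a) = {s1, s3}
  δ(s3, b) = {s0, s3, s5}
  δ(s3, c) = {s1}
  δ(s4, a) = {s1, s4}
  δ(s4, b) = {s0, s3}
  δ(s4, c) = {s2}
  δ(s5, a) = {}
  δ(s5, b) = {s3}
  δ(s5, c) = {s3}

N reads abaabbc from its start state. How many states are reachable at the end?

Start: {s2}
read a: {s5}
read b: {s3}
read a: {s1, s3}
read a: {s1, s2, s3, s4}
read b: {s0, s1, s3, s4, s5}
read b: {s0, s1, s3, s5}
read c: {s0, s1, s3, s4, s5}
Final reachable set {s0, s1, s3, s4, s5} has 5 states.

5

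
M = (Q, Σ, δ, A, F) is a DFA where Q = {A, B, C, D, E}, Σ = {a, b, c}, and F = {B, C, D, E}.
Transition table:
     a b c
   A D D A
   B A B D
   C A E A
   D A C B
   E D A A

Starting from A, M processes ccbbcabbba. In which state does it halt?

D

A --c--> A
A --c--> A
A --b--> D
D --b--> C
C --c--> A
A --a--> D
D --b--> C
C --b--> E
E --b--> A
A --a--> D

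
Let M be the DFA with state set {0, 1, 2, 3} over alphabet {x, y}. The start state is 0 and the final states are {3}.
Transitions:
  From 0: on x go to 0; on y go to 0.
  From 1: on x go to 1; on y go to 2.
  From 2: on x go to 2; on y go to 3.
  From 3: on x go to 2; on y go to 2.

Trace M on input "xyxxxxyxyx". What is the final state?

0

0 --x--> 0
0 --y--> 0
0 --x--> 0
0 --x--> 0
0 --x--> 0
0 --x--> 0
0 --y--> 0
0 --x--> 0
0 --y--> 0
0 --x--> 0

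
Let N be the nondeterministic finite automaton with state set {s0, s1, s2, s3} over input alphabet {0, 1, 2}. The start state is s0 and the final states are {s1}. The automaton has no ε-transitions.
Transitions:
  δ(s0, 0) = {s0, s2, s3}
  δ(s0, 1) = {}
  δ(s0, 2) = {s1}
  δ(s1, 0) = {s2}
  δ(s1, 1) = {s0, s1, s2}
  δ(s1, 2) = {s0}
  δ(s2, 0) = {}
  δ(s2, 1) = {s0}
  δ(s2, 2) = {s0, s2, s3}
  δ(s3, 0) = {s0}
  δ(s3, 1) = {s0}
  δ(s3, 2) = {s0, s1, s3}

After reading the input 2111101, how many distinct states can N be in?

1

Start: {s0}
read 2: {s1}
read 1: {s0, s1, s2}
read 1: {s0, s1, s2}
read 1: {s0, s1, s2}
read 1: {s0, s1, s2}
read 0: {s0, s2, s3}
read 1: {s0}
Final reachable set {s0} has 1 state.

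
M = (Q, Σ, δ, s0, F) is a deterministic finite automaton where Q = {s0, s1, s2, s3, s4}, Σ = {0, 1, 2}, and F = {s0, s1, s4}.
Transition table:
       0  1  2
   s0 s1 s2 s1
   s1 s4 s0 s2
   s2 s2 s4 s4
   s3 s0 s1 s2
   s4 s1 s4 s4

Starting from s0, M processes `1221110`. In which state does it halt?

s1

s0 --1--> s2
s2 --2--> s4
s4 --2--> s4
s4 --1--> s4
s4 --1--> s4
s4 --1--> s4
s4 --0--> s1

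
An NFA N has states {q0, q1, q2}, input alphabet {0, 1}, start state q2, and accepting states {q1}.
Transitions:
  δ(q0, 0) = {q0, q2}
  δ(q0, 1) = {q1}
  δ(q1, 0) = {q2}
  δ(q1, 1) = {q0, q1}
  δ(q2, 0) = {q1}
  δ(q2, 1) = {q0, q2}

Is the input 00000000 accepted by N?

Start: {q2}
read 0: {q1}
read 0: {q2}
read 0: {q1}
read 0: {q2}
read 0: {q1}
read 0: {q2}
read 0: {q1}
read 0: {q2}
Reachable ∩ accepting = {} — empty.

rejected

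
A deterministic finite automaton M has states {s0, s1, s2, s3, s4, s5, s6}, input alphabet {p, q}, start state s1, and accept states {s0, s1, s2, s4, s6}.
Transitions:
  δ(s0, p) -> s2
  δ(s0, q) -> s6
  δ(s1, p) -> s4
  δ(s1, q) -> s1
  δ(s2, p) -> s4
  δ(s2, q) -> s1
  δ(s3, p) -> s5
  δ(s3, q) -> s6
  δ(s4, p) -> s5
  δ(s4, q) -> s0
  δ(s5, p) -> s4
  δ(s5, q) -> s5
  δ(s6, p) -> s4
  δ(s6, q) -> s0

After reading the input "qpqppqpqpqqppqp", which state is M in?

s1 --q--> s1
s1 --p--> s4
s4 --q--> s0
s0 --p--> s2
s2 --p--> s4
s4 --q--> s0
s0 --p--> s2
s2 --q--> s1
s1 --p--> s4
s4 --q--> s0
s0 --q--> s6
s6 --p--> s4
s4 --p--> s5
s5 --q--> s5
s5 --p--> s4

s4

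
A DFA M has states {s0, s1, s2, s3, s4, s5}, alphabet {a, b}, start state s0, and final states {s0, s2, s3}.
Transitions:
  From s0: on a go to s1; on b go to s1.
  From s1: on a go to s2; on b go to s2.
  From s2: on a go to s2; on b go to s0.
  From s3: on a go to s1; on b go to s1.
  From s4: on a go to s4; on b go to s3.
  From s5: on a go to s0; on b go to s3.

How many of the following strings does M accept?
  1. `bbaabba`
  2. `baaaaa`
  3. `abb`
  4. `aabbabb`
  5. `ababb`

`bbaabba`: accepted
`baaaaa`: accepted
`abb`: accepted
`aabbabb`: rejected
`ababb`: rejected

3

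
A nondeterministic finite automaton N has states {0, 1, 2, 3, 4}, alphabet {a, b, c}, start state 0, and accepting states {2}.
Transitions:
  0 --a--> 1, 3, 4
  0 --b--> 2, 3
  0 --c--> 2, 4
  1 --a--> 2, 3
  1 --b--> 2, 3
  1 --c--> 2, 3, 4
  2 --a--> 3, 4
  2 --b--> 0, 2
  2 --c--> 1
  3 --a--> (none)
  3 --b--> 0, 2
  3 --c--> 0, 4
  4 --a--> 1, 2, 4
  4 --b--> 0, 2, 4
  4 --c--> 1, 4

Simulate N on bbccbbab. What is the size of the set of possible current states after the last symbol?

Start: {0}
read b: {2, 3}
read b: {0, 2}
read c: {1, 2, 4}
read c: {1, 2, 3, 4}
read b: {0, 2, 3, 4}
read b: {0, 2, 3, 4}
read a: {1, 2, 3, 4}
read b: {0, 2, 3, 4}
Final reachable set {0, 2, 3, 4} has 4 states.

4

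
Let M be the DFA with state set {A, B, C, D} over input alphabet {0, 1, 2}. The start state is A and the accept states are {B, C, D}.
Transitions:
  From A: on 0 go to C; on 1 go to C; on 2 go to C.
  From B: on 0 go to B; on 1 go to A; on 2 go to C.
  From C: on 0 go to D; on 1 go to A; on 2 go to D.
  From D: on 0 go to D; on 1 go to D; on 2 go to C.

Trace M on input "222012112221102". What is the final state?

A --2--> C
C --2--> D
D --2--> C
C --0--> D
D --1--> D
D --2--> C
C --1--> A
A --1--> C
C --2--> D
D --2--> C
C --2--> D
D --1--> D
D --1--> D
D --0--> D
D --2--> C

C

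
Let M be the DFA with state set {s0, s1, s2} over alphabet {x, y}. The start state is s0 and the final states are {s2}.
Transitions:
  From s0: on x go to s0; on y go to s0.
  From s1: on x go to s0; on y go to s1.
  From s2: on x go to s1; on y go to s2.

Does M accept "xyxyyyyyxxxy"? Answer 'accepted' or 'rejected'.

s0 --x--> s0
s0 --y--> s0
s0 --x--> s0
s0 --y--> s0
s0 --y--> s0
s0 --y--> s0
s0 --y--> s0
s0 --y--> s0
s0 --x--> s0
s0 --x--> s0
s0 --x--> s0
s0 --y--> s0
End in state s0, which is not an accepting state.

rejected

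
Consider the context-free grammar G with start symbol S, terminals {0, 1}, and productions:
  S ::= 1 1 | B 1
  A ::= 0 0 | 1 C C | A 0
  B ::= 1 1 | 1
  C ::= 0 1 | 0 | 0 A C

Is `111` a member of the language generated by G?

S ⇒ B1 ⇒ 111

yes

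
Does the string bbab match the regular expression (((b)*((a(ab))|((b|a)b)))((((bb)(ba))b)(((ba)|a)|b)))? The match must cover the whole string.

no

No split of bbab into u·v has ((b)*((a(ab))|((b|a)b))) matching u and ((((bb)(ba))b)(((ba)|a)|b)) matching v.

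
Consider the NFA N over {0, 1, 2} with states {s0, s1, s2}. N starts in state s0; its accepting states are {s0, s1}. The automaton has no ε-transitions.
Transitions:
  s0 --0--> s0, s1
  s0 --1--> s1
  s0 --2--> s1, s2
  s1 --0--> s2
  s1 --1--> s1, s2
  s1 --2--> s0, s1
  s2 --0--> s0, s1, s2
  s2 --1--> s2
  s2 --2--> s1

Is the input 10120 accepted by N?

Start: {s0}
read 1: {s1}
read 0: {s2}
read 1: {s2}
read 2: {s1}
read 0: {s2}
Reachable ∩ accepting = {} — empty.

rejected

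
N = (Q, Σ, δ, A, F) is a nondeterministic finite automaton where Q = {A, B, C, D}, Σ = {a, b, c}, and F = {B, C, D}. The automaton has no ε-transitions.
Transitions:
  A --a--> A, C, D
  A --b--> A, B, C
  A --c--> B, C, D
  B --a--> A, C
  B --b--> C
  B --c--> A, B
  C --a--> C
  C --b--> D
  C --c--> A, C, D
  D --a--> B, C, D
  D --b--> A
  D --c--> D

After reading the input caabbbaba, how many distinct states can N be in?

Start: {A}
read c: {B, C, D}
read a: {A, B, C, D}
read a: {A, B, C, D}
read b: {A, B, C, D}
read b: {A, B, C, D}
read b: {A, B, C, D}
read a: {A, B, C, D}
read b: {A, B, C, D}
read a: {A, B, C, D}
Final reachable set {A, B, C, D} has 4 states.

4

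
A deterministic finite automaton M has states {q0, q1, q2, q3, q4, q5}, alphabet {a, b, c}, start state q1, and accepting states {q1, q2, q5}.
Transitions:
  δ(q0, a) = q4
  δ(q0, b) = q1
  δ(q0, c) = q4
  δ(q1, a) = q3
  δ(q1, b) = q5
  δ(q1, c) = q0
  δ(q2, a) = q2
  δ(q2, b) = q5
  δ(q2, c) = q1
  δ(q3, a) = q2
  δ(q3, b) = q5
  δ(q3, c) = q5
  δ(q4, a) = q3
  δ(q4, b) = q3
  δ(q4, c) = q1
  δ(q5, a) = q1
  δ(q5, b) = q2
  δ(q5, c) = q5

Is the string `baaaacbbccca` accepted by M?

q1 --b--> q5
q5 --a--> q1
q1 --a--> q3
q3 --a--> q2
q2 --a--> q2
q2 --c--> q1
q1 --b--> q5
q5 --b--> q2
q2 --c--> q1
q1 --c--> q0
q0 --c--> q4
q4 --a--> q3
End in state q3, which is not an accepting state.

rejected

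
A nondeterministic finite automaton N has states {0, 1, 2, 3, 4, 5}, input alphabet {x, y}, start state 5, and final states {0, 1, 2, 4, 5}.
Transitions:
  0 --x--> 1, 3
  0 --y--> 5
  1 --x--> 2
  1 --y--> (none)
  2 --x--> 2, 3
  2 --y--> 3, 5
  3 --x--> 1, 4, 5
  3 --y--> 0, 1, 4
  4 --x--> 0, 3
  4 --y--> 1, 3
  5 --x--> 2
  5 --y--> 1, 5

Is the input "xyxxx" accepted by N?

accepted

Start: {5}
read x: {2}
read y: {3, 5}
read x: {1, 2, 4, 5}
read x: {0, 2, 3}
read x: {1, 2, 3, 4, 5}
Reachable ∩ accepting = {1, 2, 4, 5} — nonempty.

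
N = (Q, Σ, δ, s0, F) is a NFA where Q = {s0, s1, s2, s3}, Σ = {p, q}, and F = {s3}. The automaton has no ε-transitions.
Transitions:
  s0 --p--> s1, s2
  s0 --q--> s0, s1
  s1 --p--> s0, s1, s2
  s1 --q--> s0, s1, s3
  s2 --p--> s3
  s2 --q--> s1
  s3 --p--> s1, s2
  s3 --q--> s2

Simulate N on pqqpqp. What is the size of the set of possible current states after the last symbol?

4

Start: {s0}
read p: {s1, s2}
read q: {s0, s1, s3}
read q: {s0, s1, s2, s3}
read p: {s0, s1, s2, s3}
read q: {s0, s1, s2, s3}
read p: {s0, s1, s2, s3}
Final reachable set {s0, s1, s2, s3} has 4 states.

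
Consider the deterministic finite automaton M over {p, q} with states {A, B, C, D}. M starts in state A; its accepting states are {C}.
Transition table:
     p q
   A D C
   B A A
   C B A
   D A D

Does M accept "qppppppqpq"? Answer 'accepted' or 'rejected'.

rejected

A --q--> C
C --p--> B
B --p--> A
A --p--> D
D --p--> A
A --p--> D
D --p--> A
A --q--> C
C --p--> B
B --q--> A
End in state A, which is not an accepting state.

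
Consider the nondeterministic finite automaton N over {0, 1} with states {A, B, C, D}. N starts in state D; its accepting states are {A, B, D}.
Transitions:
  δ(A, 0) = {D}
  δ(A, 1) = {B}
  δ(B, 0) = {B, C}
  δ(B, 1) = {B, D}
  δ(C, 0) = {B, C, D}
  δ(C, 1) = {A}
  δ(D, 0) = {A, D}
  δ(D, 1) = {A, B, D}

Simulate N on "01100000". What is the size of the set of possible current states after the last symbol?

4

Start: {D}
read 0: {A, D}
read 1: {A, B, D}
read 1: {A, B, D}
read 0: {A, B, C, D}
read 0: {A, B, C, D}
read 0: {A, B, C, D}
read 0: {A, B, C, D}
read 0: {A, B, C, D}
Final reachable set {A, B, C, D} has 4 states.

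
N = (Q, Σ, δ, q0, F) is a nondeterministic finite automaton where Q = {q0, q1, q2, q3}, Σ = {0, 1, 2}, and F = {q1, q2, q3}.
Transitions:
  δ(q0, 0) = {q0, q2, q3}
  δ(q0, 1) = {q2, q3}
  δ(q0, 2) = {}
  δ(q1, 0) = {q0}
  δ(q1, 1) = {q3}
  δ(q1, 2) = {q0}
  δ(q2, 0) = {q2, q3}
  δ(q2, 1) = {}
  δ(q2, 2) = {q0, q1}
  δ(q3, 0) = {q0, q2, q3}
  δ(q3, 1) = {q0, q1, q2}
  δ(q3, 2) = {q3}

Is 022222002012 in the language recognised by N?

Start: {q0}
read 0: {q0, q2, q3}
read 2: {q0, q1, q3}
read 2: {q0, q3}
read 2: {q3}
read 2: {q3}
read 2: {q3}
read 0: {q0, q2, q3}
read 0: {q0, q2, q3}
read 2: {q0, q1, q3}
read 0: {q0, q2, q3}
read 1: {q0, q1, q2, q3}
read 2: {q0, q1, q3}
Reachable ∩ accepting = {q1, q3} — nonempty.

accepted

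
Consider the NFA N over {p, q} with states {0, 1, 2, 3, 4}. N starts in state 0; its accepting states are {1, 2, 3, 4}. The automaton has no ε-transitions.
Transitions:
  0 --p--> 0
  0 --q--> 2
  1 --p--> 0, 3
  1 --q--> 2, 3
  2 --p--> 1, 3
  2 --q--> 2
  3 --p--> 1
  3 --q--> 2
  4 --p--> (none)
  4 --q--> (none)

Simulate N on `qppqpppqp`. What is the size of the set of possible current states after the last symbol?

Start: {0}
read q: {2}
read p: {1, 3}
read p: {0, 1, 3}
read q: {2, 3}
read p: {1, 3}
read p: {0, 1, 3}
read p: {0, 1, 3}
read q: {2, 3}
read p: {1, 3}
Final reachable set {1, 3} has 2 states.

2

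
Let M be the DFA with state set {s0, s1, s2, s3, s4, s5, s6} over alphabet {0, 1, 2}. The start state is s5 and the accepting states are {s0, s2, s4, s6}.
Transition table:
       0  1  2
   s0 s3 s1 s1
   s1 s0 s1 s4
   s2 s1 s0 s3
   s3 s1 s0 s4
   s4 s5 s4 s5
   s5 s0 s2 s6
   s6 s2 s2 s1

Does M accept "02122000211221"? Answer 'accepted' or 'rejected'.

s5 --0--> s0
s0 --2--> s1
s1 --1--> s1
s1 --2--> s4
s4 --2--> s5
s5 --0--> s0
s0 --0--> s3
s3 --0--> s1
s1 --2--> s4
s4 --1--> s4
s4 --1--> s4
s4 --2--> s5
s5 --2--> s6
s6 --1--> s2
End in state s2, which is an accepting state.

accepted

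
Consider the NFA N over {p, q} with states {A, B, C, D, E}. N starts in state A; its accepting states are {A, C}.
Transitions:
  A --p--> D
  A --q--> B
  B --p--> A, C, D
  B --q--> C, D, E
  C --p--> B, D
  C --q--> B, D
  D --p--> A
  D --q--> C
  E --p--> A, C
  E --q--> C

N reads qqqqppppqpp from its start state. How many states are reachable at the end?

4

Start: {A}
read q: {B}
read q: {C, D, E}
read q: {B, C, D}
read q: {B, C, D, E}
read p: {A, B, C, D}
read p: {A, B, C, D}
read p: {A, B, C, D}
read p: {A, B, C, D}
read q: {B, C, D, E}
read p: {A, B, C, D}
read p: {A, B, C, D}
Final reachable set {A, B, C, D} has 4 states.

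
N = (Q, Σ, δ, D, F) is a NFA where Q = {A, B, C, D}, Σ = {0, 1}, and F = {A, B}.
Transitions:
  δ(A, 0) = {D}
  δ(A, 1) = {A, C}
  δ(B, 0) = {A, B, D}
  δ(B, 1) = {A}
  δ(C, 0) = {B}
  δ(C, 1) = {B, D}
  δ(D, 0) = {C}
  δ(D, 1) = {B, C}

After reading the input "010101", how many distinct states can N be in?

Start: {D}
read 0: {C}
read 1: {B, D}
read 0: {A, B, C, D}
read 1: {A, B, C, D}
read 0: {A, B, C, D}
read 1: {A, B, C, D}
Final reachable set {A, B, C, D} has 4 states.

4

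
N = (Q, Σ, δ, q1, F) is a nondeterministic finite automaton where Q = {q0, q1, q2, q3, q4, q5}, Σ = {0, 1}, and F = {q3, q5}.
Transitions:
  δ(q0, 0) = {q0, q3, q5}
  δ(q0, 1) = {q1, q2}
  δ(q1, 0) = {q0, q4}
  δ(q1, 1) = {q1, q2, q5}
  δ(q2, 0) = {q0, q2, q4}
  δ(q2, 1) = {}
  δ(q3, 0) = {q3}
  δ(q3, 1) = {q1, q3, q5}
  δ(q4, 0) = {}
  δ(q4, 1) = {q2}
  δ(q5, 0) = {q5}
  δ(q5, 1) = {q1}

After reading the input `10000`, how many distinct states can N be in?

Start: {q1}
read 1: {q1, q2, q5}
read 0: {q0, q2, q4, q5}
read 0: {q0, q2, q3, q4, q5}
read 0: {q0, q2, q3, q4, q5}
read 0: {q0, q2, q3, q4, q5}
Final reachable set {q0, q2, q3, q4, q5} has 5 states.

5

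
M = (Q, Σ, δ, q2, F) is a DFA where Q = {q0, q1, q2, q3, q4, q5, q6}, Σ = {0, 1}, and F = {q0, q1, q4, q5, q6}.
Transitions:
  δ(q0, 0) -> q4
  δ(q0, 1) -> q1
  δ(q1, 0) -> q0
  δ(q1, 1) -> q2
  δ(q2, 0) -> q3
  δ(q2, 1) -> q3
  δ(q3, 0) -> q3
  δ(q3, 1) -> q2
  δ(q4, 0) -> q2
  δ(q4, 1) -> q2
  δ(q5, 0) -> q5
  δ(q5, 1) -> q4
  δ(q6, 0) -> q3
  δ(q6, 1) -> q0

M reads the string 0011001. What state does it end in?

q2

q2 --0--> q3
q3 --0--> q3
q3 --1--> q2
q2 --1--> q3
q3 --0--> q3
q3 --0--> q3
q3 --1--> q2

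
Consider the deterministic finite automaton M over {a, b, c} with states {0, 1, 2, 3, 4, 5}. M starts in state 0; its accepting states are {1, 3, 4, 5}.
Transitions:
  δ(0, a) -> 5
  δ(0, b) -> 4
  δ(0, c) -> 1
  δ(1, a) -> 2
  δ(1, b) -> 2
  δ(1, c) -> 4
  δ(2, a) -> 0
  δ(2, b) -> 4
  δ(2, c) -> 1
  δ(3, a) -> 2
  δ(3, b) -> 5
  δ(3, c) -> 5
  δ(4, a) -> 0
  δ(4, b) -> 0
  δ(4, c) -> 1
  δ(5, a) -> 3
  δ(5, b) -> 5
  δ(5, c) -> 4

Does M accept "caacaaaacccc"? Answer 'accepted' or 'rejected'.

accepted

0 --c--> 1
1 --a--> 2
2 --a--> 0
0 --c--> 1
1 --a--> 2
2 --a--> 0
0 --a--> 5
5 --a--> 3
3 --c--> 5
5 --c--> 4
4 --c--> 1
1 --c--> 4
End in state 4, which is an accepting state.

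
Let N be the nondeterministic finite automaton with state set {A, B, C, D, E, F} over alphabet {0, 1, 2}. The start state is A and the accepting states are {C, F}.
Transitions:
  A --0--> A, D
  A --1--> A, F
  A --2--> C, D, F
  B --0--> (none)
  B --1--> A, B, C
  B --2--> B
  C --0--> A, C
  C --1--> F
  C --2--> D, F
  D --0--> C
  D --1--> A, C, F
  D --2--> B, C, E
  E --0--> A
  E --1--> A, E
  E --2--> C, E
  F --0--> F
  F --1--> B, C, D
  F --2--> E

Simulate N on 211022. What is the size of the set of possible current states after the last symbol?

Start: {A}
read 2: {C, D, F}
read 1: {A, B, C, D, F}
read 1: {A, B, C, D, F}
read 0: {A, C, D, F}
read 2: {B, C, D, E, F}
read 2: {B, C, D, E, F}
Final reachable set {B, C, D, E, F} has 5 states.

5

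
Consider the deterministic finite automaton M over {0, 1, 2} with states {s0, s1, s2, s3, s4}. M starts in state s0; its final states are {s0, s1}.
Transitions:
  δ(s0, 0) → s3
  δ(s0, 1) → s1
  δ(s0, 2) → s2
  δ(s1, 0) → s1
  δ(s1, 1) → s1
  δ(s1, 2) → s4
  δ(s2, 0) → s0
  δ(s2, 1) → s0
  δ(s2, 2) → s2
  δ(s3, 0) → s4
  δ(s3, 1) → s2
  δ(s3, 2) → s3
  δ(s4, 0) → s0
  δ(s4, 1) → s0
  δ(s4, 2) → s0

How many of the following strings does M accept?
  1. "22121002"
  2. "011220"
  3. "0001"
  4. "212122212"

"22121002": accepted
"011220": accepted
"0001": accepted
"212122212": rejected

3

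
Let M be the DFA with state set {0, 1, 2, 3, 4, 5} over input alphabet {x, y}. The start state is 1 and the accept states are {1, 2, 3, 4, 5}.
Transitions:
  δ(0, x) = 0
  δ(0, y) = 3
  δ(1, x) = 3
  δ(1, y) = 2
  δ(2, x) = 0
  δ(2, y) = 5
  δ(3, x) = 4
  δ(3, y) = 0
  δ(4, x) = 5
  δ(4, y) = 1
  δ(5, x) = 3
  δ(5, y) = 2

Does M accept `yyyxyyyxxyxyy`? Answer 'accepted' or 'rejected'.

1 --y--> 2
2 --y--> 5
5 --y--> 2
2 --x--> 0
0 --y--> 3
3 --y--> 0
0 --y--> 3
3 --x--> 4
4 --x--> 5
5 --y--> 2
2 --x--> 0
0 --y--> 3
3 --y--> 0
End in state 0, which is not an accepting state.

rejected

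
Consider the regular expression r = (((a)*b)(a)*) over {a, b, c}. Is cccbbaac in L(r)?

No split of cccbbaac into u·v has ((a)*b) matching u and (a)* matching v.

no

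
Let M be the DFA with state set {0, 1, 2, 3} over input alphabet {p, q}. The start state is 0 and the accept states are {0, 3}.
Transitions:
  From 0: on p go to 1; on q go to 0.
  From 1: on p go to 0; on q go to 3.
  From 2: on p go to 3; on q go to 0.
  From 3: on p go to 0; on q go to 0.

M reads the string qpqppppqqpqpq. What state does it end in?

0 --q--> 0
0 --p--> 1
1 --q--> 3
3 --p--> 0
0 --p--> 1
1 --p--> 0
0 --p--> 1
1 --q--> 3
3 --q--> 0
0 --p--> 1
1 --q--> 3
3 --p--> 0
0 --q--> 0

0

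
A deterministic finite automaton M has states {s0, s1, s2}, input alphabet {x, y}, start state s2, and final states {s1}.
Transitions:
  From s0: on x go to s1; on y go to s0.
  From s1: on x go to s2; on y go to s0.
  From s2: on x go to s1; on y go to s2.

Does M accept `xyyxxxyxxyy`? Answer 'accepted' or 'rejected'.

s2 --x--> s1
s1 --y--> s0
s0 --y--> s0
s0 --x--> s1
s1 --x--> s2
s2 --x--> s1
s1 --y--> s0
s0 --x--> s1
s1 --x--> s2
s2 --y--> s2
s2 --y--> s2
End in state s2, which is not an accepting state.

rejected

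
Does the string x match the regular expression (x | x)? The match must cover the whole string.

The left alternative x matches x.

yes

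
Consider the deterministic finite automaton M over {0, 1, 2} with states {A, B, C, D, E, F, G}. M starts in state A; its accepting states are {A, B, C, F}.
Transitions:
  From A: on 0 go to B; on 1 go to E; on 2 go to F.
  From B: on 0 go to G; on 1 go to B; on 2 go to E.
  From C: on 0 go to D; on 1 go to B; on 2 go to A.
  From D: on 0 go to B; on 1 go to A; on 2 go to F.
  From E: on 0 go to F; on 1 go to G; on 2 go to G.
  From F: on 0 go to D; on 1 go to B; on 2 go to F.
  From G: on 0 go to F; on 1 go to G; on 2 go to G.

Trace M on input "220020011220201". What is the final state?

A

A --2--> F
F --2--> F
F --0--> D
D --0--> B
B --2--> E
E --0--> F
F --0--> D
D --1--> A
A --1--> E
E --2--> G
G --2--> G
G --0--> F
F --2--> F
F --0--> D
D --1--> A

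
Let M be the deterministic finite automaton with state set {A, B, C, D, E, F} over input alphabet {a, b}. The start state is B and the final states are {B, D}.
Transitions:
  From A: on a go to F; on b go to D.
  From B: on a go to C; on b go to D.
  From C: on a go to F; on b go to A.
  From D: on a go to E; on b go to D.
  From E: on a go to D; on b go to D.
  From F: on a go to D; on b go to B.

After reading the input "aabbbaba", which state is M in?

B --a--> C
C --a--> F
F --b--> B
B --b--> D
D --b--> D
D --a--> E
E --b--> D
D --a--> E

E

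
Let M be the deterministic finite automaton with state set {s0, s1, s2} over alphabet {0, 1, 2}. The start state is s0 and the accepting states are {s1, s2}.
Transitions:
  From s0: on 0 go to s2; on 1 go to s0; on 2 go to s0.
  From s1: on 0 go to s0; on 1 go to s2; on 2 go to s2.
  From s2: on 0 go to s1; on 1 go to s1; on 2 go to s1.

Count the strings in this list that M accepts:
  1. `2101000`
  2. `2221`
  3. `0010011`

`2101000`: accepted
`2221`: rejected
`0010011`: rejected

1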